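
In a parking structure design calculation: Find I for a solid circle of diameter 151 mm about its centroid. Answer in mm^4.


r = d / 2 = 151 / 2 = 75.5 mm
I = pi * r^4 / 4 = pi * 75.5^4 / 4
= 25519824.76 mm^4

25519824.76 mm^4


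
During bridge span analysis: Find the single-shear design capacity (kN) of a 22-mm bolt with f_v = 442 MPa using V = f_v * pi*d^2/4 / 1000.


A = pi * d^2 / 4 = pi * 22^2 / 4 = 380.1327 mm^2
V = f_v * A / 1000 = 442 * 380.1327 / 1000
= 168.0187 kN

168.0187 kN


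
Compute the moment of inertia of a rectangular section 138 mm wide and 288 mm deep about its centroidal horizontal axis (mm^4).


I = b * h^3 / 12
= 138 * 288^3 / 12
= 138 * 23887872 / 12
= 274710528.0 mm^4

274710528.0 mm^4


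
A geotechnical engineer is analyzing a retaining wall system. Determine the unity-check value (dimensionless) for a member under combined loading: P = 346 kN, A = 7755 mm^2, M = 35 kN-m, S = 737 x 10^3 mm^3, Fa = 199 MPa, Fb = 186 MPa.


f_a = P / A = 346000.0 / 7755 = 44.6164 MPa
f_b = M / S = 35000000.0 / 737000.0 = 47.4898 MPa
Ratio = f_a / Fa + f_b / Fb
= 44.6164 / 199 + 47.4898 / 186
= 0.4795 (dimensionless)

0.4795 (dimensionless)


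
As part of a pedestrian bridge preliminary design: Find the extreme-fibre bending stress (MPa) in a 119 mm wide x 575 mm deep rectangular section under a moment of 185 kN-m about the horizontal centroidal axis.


I = b * h^3 / 12 = 119 * 575^3 / 12 = 1885251302.08 mm^4
y = h / 2 = 575 / 2 = 287.5 mm
M = 185 kN-m = 185000000.0 N-mm
sigma = M * y / I = 185000000.0 * 287.5 / 1885251302.08
= 28.21 MPa

28.21 MPa


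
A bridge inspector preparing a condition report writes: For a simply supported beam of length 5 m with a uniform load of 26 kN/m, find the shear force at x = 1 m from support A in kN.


R_A = w * L / 2 = 26 * 5 / 2 = 65.0 kN
V(x) = R_A - w * x = 65.0 - 26 * 1
= 39.0 kN

39.0 kN


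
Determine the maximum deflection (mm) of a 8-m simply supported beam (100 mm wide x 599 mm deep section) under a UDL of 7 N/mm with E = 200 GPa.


I = 100 * 599^3 / 12 = 1791014991.67 mm^4
L = 8000.0 mm, w = 7 N/mm, E = 200000.0 MPa
delta = 5 * w * L^4 / (384 * E * I)
= 5 * 7 * 8000.0^4 / (384 * 200000.0 * 1791014991.67)
= 1.0422 mm

1.0422 mm


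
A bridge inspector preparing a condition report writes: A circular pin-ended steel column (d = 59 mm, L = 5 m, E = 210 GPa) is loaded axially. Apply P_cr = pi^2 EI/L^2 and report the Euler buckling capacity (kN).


I = pi * d^4 / 64 = 594809.57 mm^4
L = 5000.0 mm
P_cr = pi^2 * E * I / L^2
= 9.8696 * 210000.0 * 594809.57 / 5000.0^2
= 49312.5 N = 49.3125 kN

49.3125 kN


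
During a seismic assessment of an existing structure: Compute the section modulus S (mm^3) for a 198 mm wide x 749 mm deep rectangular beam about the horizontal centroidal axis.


S = b * h^2 / 6
= 198 * 749^2 / 6
= 198 * 561001 / 6
= 18513033.0 mm^3

18513033.0 mm^3


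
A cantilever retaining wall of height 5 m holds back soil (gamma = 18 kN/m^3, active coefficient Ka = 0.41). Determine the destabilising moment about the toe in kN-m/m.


Pa = 0.5 * Ka * gamma * H^2
= 0.5 * 0.41 * 18 * 5^2
= 92.25 kN/m
Arm = H / 3 = 5 / 3 = 1.6667 m
Mo = Pa * arm = Pa * H / 3 = 92.25 * 5 / 3 = 153.75 kN-m/m

153.75 kN-m/m


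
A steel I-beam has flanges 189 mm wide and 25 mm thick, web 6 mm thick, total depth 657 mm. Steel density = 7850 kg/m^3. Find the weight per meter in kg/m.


A_flanges = 2 * 189 * 25 = 9450 mm^2
A_web = (657 - 2 * 25) * 6 = 3642 mm^2
A_total = 9450 + 3642 = 13092 mm^2 = 0.013092 m^2
Weight = rho * A = 7850 * 0.013092 = 102.7722 kg/m

102.7722 kg/m


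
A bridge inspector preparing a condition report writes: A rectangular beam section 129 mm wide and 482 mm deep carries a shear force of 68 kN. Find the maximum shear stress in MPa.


A = b * h = 129 * 482 = 62178 mm^2
V = 68 kN = 68000.0 N
tau_max = 1.5 * V / A = 1.5 * 68000.0 / 62178
= 1.6405 MPa

1.6405 MPa


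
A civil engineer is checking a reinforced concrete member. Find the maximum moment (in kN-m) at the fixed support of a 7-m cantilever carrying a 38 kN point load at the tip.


For a cantilever with a point load at the free end:
M_max = P * L = 38 * 7 = 266 kN-m

266 kN-m


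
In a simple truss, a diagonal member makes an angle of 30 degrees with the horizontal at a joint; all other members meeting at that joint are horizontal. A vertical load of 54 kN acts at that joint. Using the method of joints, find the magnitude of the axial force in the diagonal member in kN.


At the joint, only the diagonal has a vertical component, so vertical equilibrium gives:
F * sin(30) = 54
F = 54 / sin(30)
= 54 / 0.5
= 108.0 kN

108.0 kN


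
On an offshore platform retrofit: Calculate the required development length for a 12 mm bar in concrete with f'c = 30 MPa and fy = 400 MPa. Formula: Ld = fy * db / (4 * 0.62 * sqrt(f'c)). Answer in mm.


Ld = (fy * db) / (4 * 0.62 * sqrt(f'c))
= (400 * 12) / (4 * 0.62 * sqrt(30))
= 4800 / 13.5835
= 353.37 mm

353.37 mm


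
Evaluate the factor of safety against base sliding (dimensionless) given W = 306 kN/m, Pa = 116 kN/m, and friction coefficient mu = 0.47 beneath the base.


Resisting force = mu * W = 0.47 * 306 = 143.82 kN/m
FOS = Resisting / Driving = 143.82 / 116
= 1.2398 (dimensionless)

1.2398 (dimensionless)


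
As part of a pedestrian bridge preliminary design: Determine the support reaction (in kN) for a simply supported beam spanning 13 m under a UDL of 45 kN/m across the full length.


Total load = w * L = 45 * 13 = 585 kN
By symmetry, each reaction R = total / 2 = 585 / 2 = 292.5 kN

292.5 kN


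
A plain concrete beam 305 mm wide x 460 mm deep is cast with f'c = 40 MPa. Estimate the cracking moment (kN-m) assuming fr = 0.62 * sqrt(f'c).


fr = 0.62 * sqrt(40) = 0.62 * 6.3246 = 3.9212 MPa
I = 305 * 460^3 / 12 = 2473956666.67 mm^4
y_t = 230.0 mm
M_cr = fr * I / y_t = 3.9212 * 2473956666.67 / 230.0 N-mm
= 42.178 kN-m

42.178 kN-m


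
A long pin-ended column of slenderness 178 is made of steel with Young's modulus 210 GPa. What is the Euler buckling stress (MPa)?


sigma_cr = pi^2 * E / lambda^2
= 9.8696 * 210000.0 / 178^2
= 9.8696 * 210000.0 / 31684
= 65.4153 MPa

65.4153 MPa


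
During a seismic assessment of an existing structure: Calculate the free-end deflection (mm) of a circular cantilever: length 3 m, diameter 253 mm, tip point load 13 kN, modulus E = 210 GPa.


I = pi * d^4 / 64 = pi * 253^4 / 64 = 201118482.47 mm^4
L = 3000.0 mm, P = 13000.0 N, E = 210000.0 MPa
delta = P * L^3 / (3 * E * I)
= 13000.0 * 3000.0^3 / (3 * 210000.0 * 201118482.47)
= 2.7702 mm

2.7702 mm


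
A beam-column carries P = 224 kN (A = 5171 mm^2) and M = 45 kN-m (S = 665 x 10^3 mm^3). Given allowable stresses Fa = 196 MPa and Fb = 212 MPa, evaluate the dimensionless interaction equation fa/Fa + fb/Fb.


f_a = P / A = 224000.0 / 5171 = 43.3185 MPa
f_b = M / S = 45000000.0 / 665000.0 = 67.6692 MPa
Ratio = f_a / Fa + f_b / Fb
= 43.3185 / 196 + 67.6692 / 212
= 0.5402 (dimensionless)

0.5402 (dimensionless)


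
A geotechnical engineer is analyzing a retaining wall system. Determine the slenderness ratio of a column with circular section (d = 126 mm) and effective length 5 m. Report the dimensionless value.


Radius of gyration r = d / 4 = 126 / 4 = 31.5 mm
L_eff = 5000.0 mm
Slenderness ratio = L / r = 5000.0 / 31.5 = 158.73 (dimensionless)

158.73 (dimensionless)


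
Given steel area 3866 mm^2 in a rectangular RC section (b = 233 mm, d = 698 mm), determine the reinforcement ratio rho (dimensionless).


rho = As / (b * d)
= 3866 / (233 * 698)
= 3866 / 162634
= 0.023771 (dimensionless)

0.023771 (dimensionless)


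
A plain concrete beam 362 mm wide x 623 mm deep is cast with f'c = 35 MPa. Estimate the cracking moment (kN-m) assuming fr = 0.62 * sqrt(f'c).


fr = 0.62 * sqrt(35) = 0.62 * 5.9161 = 3.668 MPa
I = 362 * 623^3 / 12 = 7294431737.83 mm^4
y_t = 311.5 mm
M_cr = fr * I / y_t = 3.668 * 7294431737.83 / 311.5 N-mm
= 85.8933 kN-m

85.8933 kN-m


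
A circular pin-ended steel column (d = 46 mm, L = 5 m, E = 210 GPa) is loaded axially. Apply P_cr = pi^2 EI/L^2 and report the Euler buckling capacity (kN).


I = pi * d^4 / 64 = 219786.61 mm^4
L = 5000.0 mm
P_cr = pi^2 * E * I / L^2
= 9.8696 * 210000.0 * 219786.61 / 5000.0^2
= 18221.34 N = 18.2213 kN

18.2213 kN


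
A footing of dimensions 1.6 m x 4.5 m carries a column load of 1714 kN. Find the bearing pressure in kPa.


A = 1.6 * 4.5 = 7.2 m^2
q = P / A = 1714 / 7.2
= 238.0556 kPa

238.0556 kPa


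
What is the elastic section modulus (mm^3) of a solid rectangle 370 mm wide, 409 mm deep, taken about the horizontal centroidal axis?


S = b * h^2 / 6
= 370 * 409^2 / 6
= 370 * 167281 / 6
= 10315661.67 mm^3

10315661.67 mm^3


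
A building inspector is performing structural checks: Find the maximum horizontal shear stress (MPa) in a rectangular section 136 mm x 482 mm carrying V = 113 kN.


A = b * h = 136 * 482 = 65552 mm^2
V = 113 kN = 113000.0 N
tau_max = 1.5 * V / A = 1.5 * 113000.0 / 65552
= 2.5857 MPa

2.5857 MPa


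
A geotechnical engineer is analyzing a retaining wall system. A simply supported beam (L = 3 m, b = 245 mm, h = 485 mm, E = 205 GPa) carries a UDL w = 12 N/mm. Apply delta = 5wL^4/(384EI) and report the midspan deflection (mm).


I = 245 * 485^3 / 12 = 2329217552.08 mm^4
L = 3000.0 mm, w = 12 N/mm, E = 205000.0 MPa
delta = 5 * w * L^4 / (384 * E * I)
= 5 * 12 * 3000.0^4 / (384 * 205000.0 * 2329217552.08)
= 0.0265 mm

0.0265 mm


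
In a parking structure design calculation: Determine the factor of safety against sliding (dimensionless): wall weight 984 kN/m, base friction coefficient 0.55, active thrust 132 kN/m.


Resisting force = mu * W = 0.55 * 984 = 541.2 kN/m
FOS = Resisting / Driving = 541.2 / 132
= 4.1 (dimensionless)

4.1 (dimensionless)


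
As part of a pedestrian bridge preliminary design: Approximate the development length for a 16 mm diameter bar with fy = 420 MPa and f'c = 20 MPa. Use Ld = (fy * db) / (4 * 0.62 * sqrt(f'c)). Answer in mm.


Ld = (fy * db) / (4 * 0.62 * sqrt(f'c))
= (420 * 16) / (4 * 0.62 * sqrt(20))
= 6720 / 11.0909
= 605.9 mm

605.9 mm


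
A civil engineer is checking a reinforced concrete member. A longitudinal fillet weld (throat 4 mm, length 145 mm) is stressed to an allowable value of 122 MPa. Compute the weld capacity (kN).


Strength = throat * length * allowable stress
= 4 * 145 * 122 N
= 70760 N
= 70.76 kN

70.76 kN


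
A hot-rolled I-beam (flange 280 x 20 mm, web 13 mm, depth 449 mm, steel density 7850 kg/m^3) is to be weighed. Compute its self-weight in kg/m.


A_flanges = 2 * 280 * 20 = 11200 mm^2
A_web = (449 - 2 * 20) * 13 = 5317 mm^2
A_total = 11200 + 5317 = 16517 mm^2 = 0.016517 m^2
Weight = rho * A = 7850 * 0.016517 = 129.6584 kg/m

129.6584 kg/m


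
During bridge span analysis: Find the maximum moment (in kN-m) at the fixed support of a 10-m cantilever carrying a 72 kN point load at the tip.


For a cantilever with a point load at the free end:
M_max = P * L = 72 * 10 = 720 kN-m

720 kN-m


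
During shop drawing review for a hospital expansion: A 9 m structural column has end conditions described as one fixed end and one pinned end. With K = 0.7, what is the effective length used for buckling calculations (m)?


L_eff = K * L
= 0.7 * 9
= 6.3 m

6.3 m


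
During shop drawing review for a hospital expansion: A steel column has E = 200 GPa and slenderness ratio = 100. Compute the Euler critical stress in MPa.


sigma_cr = pi^2 * E / lambda^2
= 9.8696 * 200000.0 / 100^2
= 9.8696 * 200000.0 / 10000
= 197.3921 MPa

197.3921 MPa


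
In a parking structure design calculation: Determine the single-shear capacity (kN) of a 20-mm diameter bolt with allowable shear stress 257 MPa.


A = pi * d^2 / 4 = pi * 20^2 / 4 = 314.1593 mm^2
V = f_v * A / 1000 = 257 * 314.1593 / 1000
= 80.7389 kN

80.7389 kN


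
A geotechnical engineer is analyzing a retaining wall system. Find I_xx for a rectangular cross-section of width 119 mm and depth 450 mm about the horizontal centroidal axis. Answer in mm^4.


I = b * h^3 / 12
= 119 * 450^3 / 12
= 119 * 91125000 / 12
= 903656250.0 mm^4

903656250.0 mm^4


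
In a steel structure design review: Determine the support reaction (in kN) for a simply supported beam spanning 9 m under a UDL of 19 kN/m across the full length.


Total load = w * L = 19 * 9 = 171 kN
By symmetry, each reaction R = total / 2 = 171 / 2 = 85.5 kN

85.5 kN


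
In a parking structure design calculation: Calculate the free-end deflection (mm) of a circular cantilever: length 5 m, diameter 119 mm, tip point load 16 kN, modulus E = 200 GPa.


I = pi * d^4 / 64 = pi * 119^4 / 64 = 9843685.83 mm^4
L = 5000.0 mm, P = 16000.0 N, E = 200000.0 MPa
delta = P * L^3 / (3 * E * I)
= 16000.0 * 5000.0^3 / (3 * 200000.0 * 9843685.83)
= 338.6265 mm

338.6265 mm


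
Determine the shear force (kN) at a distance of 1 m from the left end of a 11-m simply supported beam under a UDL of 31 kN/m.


R_A = w * L / 2 = 31 * 11 / 2 = 170.5 kN
V(x) = R_A - w * x = 170.5 - 31 * 1
= 139.5 kN

139.5 kN


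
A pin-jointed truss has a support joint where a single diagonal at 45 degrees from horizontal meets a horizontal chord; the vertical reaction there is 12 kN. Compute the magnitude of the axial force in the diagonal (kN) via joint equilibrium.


At the joint, only the diagonal has a vertical component, so vertical equilibrium gives:
F * sin(45) = 12
F = 12 / sin(45)
= 12 / 0.707107
= 16.97 kN

16.97 kN


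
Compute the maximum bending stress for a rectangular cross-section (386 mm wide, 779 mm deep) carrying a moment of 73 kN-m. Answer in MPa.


I = b * h^3 / 12 = 386 * 779^3 / 12 = 15206120637.83 mm^4
y = h / 2 = 779 / 2 = 389.5 mm
M = 73 kN-m = 73000000.0 N-mm
sigma = M * y / I = 73000000.0 * 389.5 / 15206120637.83
= 1.87 MPa

1.87 MPa


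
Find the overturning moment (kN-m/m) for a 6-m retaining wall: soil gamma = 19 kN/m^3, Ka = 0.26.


Pa = 0.5 * Ka * gamma * H^2
= 0.5 * 0.26 * 19 * 6^2
= 88.92 kN/m
Arm = H / 3 = 6 / 3 = 2.0 m
Mo = Pa * arm = Pa * H / 3 = 88.92 * 6 / 3 = 177.84 kN-m/m

177.84 kN-m/m


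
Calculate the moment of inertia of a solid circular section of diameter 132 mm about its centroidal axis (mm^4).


r = d / 2 = 132 / 2 = 66.0 mm
I = pi * r^4 / 4 = pi * 66.0^4 / 4
= 14902722.81 mm^4

14902722.81 mm^4


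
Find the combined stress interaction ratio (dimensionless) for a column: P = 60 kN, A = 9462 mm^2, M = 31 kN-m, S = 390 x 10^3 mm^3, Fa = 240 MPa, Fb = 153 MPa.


f_a = P / A = 60000.0 / 9462 = 6.3412 MPa
f_b = M / S = 31000000.0 / 390000.0 = 79.4872 MPa
Ratio = f_a / Fa + f_b / Fb
= 6.3412 / 240 + 79.4872 / 153
= 0.5459 (dimensionless)

0.5459 (dimensionless)


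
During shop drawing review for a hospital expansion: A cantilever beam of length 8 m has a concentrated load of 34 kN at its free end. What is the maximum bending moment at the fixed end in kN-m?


For a cantilever with a point load at the free end:
M_max = P * L = 34 * 8 = 272 kN-m

272 kN-m


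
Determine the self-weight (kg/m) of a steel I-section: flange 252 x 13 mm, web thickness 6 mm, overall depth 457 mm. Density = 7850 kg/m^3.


A_flanges = 2 * 252 * 13 = 6552 mm^2
A_web = (457 - 2 * 13) * 6 = 2586 mm^2
A_total = 6552 + 2586 = 9138 mm^2 = 0.009138 m^2
Weight = rho * A = 7850 * 0.009138 = 71.7333 kg/m

71.7333 kg/m


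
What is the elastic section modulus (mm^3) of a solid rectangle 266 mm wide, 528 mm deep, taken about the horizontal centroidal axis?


S = b * h^2 / 6
= 266 * 528^2 / 6
= 266 * 278784 / 6
= 12359424.0 mm^3

12359424.0 mm^3


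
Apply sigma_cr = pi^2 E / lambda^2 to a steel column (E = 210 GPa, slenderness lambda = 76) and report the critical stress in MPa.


sigma_cr = pi^2 * E / lambda^2
= 9.8696 * 210000.0 / 76^2
= 9.8696 * 210000.0 / 5776
= 358.8326 MPa

358.8326 MPa


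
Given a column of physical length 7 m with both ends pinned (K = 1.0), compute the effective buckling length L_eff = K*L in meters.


L_eff = K * L
= 1.0 * 7
= 7.0 m

7.0 m


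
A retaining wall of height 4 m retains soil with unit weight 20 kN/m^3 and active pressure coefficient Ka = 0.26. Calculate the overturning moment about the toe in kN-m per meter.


Pa = 0.5 * Ka * gamma * H^2
= 0.5 * 0.26 * 20 * 4^2
= 41.6 kN/m
Arm = H / 3 = 4 / 3 = 1.3333 m
Mo = Pa * arm = Pa * H / 3 = 41.6 * 4 / 3 = 55.4667 kN-m/m

55.4667 kN-m/m


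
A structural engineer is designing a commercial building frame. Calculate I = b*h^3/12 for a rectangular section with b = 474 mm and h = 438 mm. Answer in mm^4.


I = b * h^3 / 12
= 474 * 438^3 / 12
= 474 * 84027672 / 12
= 3319093044.0 mm^4

3319093044.0 mm^4


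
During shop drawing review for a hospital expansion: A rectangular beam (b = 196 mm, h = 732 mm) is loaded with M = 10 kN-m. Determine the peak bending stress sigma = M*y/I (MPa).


I = b * h^3 / 12 = 196 * 732^3 / 12 = 6406311744.0 mm^4
y = h / 2 = 732 / 2 = 366.0 mm
M = 10 kN-m = 10000000.0 N-mm
sigma = M * y / I = 10000000.0 * 366.0 / 6406311744.0
= 0.57 MPa

0.57 MPa


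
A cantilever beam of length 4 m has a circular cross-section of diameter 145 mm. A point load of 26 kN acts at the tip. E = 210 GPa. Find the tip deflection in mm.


I = pi * d^4 / 64 = pi * 145^4 / 64 = 21699109.31 mm^4
L = 4000.0 mm, P = 26000.0 N, E = 210000.0 MPa
delta = P * L^3 / (3 * E * I)
= 26000.0 * 4000.0^3 / (3 * 210000.0 * 21699109.31)
= 121.7225 mm

121.7225 mm


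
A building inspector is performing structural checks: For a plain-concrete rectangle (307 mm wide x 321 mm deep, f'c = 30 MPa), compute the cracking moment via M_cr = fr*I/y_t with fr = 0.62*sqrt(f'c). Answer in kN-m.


fr = 0.62 * sqrt(30) = 0.62 * 5.4772 = 3.3959 MPa
I = 307 * 321^3 / 12 = 846198452.25 mm^4
y_t = 160.5 mm
M_cr = fr * I / y_t = 3.3959 * 846198452.25 / 160.5 N-mm
= 17.904 kN-m

17.904 kN-m


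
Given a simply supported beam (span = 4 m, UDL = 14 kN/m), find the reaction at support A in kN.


Total load = w * L = 14 * 4 = 56 kN
By symmetry, each reaction R = total / 2 = 56 / 2 = 28.0 kN

28.0 kN


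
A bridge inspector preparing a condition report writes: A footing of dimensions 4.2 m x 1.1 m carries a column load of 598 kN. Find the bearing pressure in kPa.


A = 4.2 * 1.1 = 4.62 m^2
q = P / A = 598 / 4.62
= 129.4372 kPa

129.4372 kPa


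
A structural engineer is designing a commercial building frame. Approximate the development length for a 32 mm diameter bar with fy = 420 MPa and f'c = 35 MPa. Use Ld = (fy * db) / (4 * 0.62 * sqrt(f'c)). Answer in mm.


Ld = (fy * db) / (4 * 0.62 * sqrt(f'c))
= (420 * 32) / (4 * 0.62 * sqrt(35))
= 13440 / 14.6719
= 916.04 mm

916.04 mm


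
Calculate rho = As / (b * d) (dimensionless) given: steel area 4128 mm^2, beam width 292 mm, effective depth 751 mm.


rho = As / (b * d)
= 4128 / (292 * 751)
= 4128 / 219292
= 0.018824 (dimensionless)

0.018824 (dimensionless)


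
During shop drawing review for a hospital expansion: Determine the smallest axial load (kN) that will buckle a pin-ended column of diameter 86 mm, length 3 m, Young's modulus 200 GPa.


I = pi * d^4 / 64 = 2685120.03 mm^4
L = 3000.0 mm
P_cr = pi^2 * E * I / L^2
= 9.8696 * 200000.0 * 2685120.03 / 3000.0^2
= 588912.72 N = 588.9127 kN

588.9127 kN


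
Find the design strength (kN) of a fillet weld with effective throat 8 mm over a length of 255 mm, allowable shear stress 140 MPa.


Strength = throat * length * allowable stress
= 8 * 255 * 140 N
= 285600 N
= 285.6 kN

285.6 kN


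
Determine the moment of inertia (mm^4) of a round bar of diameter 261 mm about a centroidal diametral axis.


r = d / 2 = 261 / 2 = 130.5 mm
I = pi * r^4 / 4 = pi * 130.5^4 / 4
= 227788569.92 mm^4

227788569.92 mm^4


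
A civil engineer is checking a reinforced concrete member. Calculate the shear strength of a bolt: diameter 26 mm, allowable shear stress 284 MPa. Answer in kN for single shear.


A = pi * d^2 / 4 = pi * 26^2 / 4 = 530.9292 mm^2
V = f_v * A / 1000 = 284 * 530.9292 / 1000
= 150.7839 kN

150.7839 kN


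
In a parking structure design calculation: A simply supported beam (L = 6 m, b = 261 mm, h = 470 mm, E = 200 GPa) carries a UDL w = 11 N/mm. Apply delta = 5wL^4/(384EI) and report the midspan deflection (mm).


I = 261 * 470^3 / 12 = 2258150250.0 mm^4
L = 6000.0 mm, w = 11 N/mm, E = 200000.0 MPa
delta = 5 * w * L^4 / (384 * E * I)
= 5 * 11 * 6000.0^4 / (384 * 200000.0 * 2258150250.0)
= 0.411 mm

0.411 mm


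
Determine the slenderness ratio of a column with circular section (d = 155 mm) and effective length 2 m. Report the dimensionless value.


Radius of gyration r = d / 4 = 155 / 4 = 38.75 mm
L_eff = 2000.0 mm
Slenderness ratio = L / r = 2000.0 / 38.75 = 51.61 (dimensionless)

51.61 (dimensionless)


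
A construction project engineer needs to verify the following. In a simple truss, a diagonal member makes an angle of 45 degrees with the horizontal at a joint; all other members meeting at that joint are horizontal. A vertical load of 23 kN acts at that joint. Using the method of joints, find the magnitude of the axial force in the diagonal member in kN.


At the joint, only the diagonal has a vertical component, so vertical equilibrium gives:
F * sin(45) = 23
F = 23 / sin(45)
= 23 / 0.707107
= 32.53 kN

32.53 kN


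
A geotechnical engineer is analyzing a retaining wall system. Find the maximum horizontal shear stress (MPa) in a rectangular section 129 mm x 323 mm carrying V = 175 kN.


A = b * h = 129 * 323 = 41667 mm^2
V = 175 kN = 175000.0 N
tau_max = 1.5 * V / A = 1.5 * 175000.0 / 41667
= 6.2999 MPa

6.2999 MPa


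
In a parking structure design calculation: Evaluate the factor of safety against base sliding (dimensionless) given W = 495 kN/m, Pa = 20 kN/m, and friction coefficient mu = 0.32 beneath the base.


Resisting force = mu * W = 0.32 * 495 = 158.4 kN/m
FOS = Resisting / Driving = 158.4 / 20
= 7.92 (dimensionless)

7.92 (dimensionless)


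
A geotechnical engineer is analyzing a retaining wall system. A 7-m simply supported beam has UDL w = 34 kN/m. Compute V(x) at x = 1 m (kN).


R_A = w * L / 2 = 34 * 7 / 2 = 119.0 kN
V(x) = R_A - w * x = 119.0 - 34 * 1
= 85.0 kN

85.0 kN


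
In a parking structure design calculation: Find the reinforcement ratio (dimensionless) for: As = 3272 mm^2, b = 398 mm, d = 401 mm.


rho = As / (b * d)
= 3272 / (398 * 401)
= 3272 / 159598
= 0.020502 (dimensionless)

0.020502 (dimensionless)


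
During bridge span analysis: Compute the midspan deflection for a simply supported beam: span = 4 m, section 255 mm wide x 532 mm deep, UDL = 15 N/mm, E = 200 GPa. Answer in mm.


I = 255 * 532^3 / 12 = 3199586320.0 mm^4
L = 4000.0 mm, w = 15 N/mm, E = 200000.0 MPa
delta = 5 * w * L^4 / (384 * E * I)
= 5 * 15 * 4000.0^4 / (384 * 200000.0 * 3199586320.0)
= 0.0781 mm

0.0781 mm


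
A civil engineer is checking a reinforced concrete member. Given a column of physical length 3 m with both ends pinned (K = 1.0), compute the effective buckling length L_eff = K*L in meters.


L_eff = K * L
= 1.0 * 3
= 3.0 m

3.0 m


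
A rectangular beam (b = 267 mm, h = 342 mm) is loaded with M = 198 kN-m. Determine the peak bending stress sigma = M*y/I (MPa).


I = b * h^3 / 12 = 267 * 342^3 / 12 = 890037558.0 mm^4
y = h / 2 = 342 / 2 = 171.0 mm
M = 198 kN-m = 198000000.0 N-mm
sigma = M * y / I = 198000000.0 * 171.0 / 890037558.0
= 38.04 MPa

38.04 MPa


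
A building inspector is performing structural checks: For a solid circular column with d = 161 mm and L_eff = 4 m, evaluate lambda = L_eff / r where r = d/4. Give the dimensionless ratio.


Radius of gyration r = d / 4 = 161 / 4 = 40.25 mm
L_eff = 4000.0 mm
Slenderness ratio = L / r = 4000.0 / 40.25 = 99.38 (dimensionless)

99.38 (dimensionless)


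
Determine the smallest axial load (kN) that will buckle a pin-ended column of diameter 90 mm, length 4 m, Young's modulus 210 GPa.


I = pi * d^4 / 64 = 3220623.34 mm^4
L = 4000.0 mm
P_cr = pi^2 * E * I / L^2
= 9.8696 * 210000.0 * 3220623.34 / 4000.0^2
= 417194.9 N = 417.1949 kN

417.1949 kN


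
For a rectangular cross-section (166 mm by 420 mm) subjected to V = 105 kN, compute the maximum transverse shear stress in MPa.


A = b * h = 166 * 420 = 69720 mm^2
V = 105 kN = 105000.0 N
tau_max = 1.5 * V / A = 1.5 * 105000.0 / 69720
= 2.259 MPa

2.259 MPa


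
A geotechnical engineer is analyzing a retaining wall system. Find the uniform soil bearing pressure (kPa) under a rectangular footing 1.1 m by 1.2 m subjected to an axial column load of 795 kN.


A = 1.1 * 1.2 = 1.32 m^2
q = P / A = 795 / 1.32
= 602.2727 kPa

602.2727 kPa


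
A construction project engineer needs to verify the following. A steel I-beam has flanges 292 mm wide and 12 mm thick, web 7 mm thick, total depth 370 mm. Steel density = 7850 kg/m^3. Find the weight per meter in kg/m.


A_flanges = 2 * 292 * 12 = 7008 mm^2
A_web = (370 - 2 * 12) * 7 = 2422 mm^2
A_total = 7008 + 2422 = 9430 mm^2 = 0.009430 m^2
Weight = rho * A = 7850 * 0.009430 = 74.0255 kg/m

74.0255 kg/m


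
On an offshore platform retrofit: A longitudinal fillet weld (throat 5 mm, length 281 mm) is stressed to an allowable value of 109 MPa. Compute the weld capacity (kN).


Strength = throat * length * allowable stress
= 5 * 281 * 109 N
= 153145 N
= 153.15 kN

153.15 kN


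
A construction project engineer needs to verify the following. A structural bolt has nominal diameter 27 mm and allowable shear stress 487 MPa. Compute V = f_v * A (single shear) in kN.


A = pi * d^2 / 4 = pi * 27^2 / 4 = 572.5553 mm^2
V = f_v * A / 1000 = 487 * 572.5553 / 1000
= 278.8344 kN

278.8344 kN


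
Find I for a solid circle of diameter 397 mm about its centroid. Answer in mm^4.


r = d / 2 = 397 / 2 = 198.5 mm
I = pi * r^4 / 4 = pi * 198.5^4 / 4
= 1219359948.0 mm^4

1219359948.0 mm^4


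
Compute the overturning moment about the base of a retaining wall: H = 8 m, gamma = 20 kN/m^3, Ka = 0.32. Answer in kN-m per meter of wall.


Pa = 0.5 * Ka * gamma * H^2
= 0.5 * 0.32 * 20 * 8^2
= 204.8 kN/m
Arm = H / 3 = 8 / 3 = 2.6667 m
Mo = Pa * arm = Pa * H / 3 = 204.8 * 8 / 3 = 546.1333 kN-m/m

546.1333 kN-m/m


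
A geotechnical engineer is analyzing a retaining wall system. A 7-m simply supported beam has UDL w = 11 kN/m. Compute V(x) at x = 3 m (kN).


R_A = w * L / 2 = 11 * 7 / 2 = 38.5 kN
V(x) = R_A - w * x = 38.5 - 11 * 3
= 5.5 kN

5.5 kN


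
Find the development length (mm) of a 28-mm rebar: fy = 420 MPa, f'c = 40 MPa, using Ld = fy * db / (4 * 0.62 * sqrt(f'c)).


Ld = (fy * db) / (4 * 0.62 * sqrt(f'c))
= (420 * 28) / (4 * 0.62 * sqrt(40))
= 11760 / 15.6849
= 749.77 mm

749.77 mm


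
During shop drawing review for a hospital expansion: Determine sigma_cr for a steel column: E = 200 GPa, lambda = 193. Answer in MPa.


sigma_cr = pi^2 * E / lambda^2
= 9.8696 * 200000.0 / 193^2
= 9.8696 * 200000.0 / 37249
= 52.9926 MPa

52.9926 MPa


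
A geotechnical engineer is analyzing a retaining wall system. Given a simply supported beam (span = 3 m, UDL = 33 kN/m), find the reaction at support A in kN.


Total load = w * L = 33 * 3 = 99 kN
By symmetry, each reaction R = total / 2 = 99 / 2 = 49.5 kN

49.5 kN


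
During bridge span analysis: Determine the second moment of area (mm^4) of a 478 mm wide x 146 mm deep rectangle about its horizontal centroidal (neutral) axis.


I = b * h^3 / 12
= 478 * 146^3 / 12
= 478 * 3112136 / 12
= 123966750.67 mm^4

123966750.67 mm^4


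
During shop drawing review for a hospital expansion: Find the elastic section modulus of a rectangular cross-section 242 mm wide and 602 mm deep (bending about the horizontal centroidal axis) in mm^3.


S = b * h^2 / 6
= 242 * 602^2 / 6
= 242 * 362404 / 6
= 14616961.33 mm^3

14616961.33 mm^3


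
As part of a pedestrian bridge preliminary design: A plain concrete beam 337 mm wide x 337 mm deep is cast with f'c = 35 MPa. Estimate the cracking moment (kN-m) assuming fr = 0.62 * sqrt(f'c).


fr = 0.62 * sqrt(35) = 0.62 * 5.9161 = 3.668 MPa
I = 337 * 337^3 / 12 = 1074826480.08 mm^4
y_t = 168.5 mm
M_cr = fr * I / y_t = 3.668 * 1074826480.08 / 168.5 N-mm
= 23.3972 kN-m

23.3972 kN-m


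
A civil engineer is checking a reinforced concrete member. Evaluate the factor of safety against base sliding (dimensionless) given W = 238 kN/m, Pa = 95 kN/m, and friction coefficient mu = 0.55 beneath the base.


Resisting force = mu * W = 0.55 * 238 = 130.9 kN/m
FOS = Resisting / Driving = 130.9 / 95
= 1.3779 (dimensionless)

1.3779 (dimensionless)


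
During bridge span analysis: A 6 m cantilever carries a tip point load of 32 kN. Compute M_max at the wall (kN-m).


For a cantilever with a point load at the free end:
M_max = P * L = 32 * 6 = 192 kN-m

192 kN-m


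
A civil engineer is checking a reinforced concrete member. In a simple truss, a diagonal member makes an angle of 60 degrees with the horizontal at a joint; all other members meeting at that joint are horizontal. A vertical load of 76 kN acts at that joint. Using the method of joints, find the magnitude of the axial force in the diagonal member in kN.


At the joint, only the diagonal has a vertical component, so vertical equilibrium gives:
F * sin(60) = 76
F = 76 / sin(60)
= 76 / 0.866025
= 87.76 kN

87.76 kN


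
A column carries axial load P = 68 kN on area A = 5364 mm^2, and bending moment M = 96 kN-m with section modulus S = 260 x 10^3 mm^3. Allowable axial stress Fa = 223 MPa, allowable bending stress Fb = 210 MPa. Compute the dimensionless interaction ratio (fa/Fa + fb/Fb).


f_a = P / A = 68000.0 / 5364 = 12.6771 MPa
f_b = M / S = 96000000.0 / 260000.0 = 369.2308 MPa
Ratio = f_a / Fa + f_b / Fb
= 12.6771 / 223 + 369.2308 / 210
= 1.8151 (dimensionless)

1.8151 (dimensionless)


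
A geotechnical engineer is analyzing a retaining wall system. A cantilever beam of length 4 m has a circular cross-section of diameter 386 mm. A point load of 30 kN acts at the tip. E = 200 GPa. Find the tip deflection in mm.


I = pi * d^4 / 64 = pi * 386^4 / 64 = 1089730527.72 mm^4
L = 4000.0 mm, P = 30000.0 N, E = 200000.0 MPa
delta = P * L^3 / (3 * E * I)
= 30000.0 * 4000.0^3 / (3 * 200000.0 * 1089730527.72)
= 2.9365 mm

2.9365 mm


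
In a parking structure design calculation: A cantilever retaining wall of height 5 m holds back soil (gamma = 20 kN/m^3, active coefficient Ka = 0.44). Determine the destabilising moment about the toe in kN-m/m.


Pa = 0.5 * Ka * gamma * H^2
= 0.5 * 0.44 * 20 * 5^2
= 110.0 kN/m
Arm = H / 3 = 5 / 3 = 1.6667 m
Mo = Pa * arm = Pa * H / 3 = 110.0 * 5 / 3 = 183.3333 kN-m/m

183.3333 kN-m/m


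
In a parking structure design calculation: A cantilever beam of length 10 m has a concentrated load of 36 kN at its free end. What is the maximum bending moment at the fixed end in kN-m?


For a cantilever with a point load at the free end:
M_max = P * L = 36 * 10 = 360 kN-m

360 kN-m


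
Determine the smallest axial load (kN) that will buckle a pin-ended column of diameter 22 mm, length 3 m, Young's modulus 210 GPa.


I = pi * d^4 / 64 = 11499.01 mm^4
L = 3000.0 mm
P_cr = pi^2 * E * I / L^2
= 9.8696 * 210000.0 * 11499.01 / 3000.0^2
= 2648.12 N = 2.6481 kN

2.6481 kN


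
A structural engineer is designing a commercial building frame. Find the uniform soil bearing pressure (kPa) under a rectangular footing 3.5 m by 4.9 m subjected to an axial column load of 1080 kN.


A = 3.5 * 4.9 = 17.15 m^2
q = P / A = 1080 / 17.15
= 62.9738 kPa

62.9738 kPa


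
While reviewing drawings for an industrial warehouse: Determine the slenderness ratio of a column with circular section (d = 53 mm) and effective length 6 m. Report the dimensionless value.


Radius of gyration r = d / 4 = 53 / 4 = 13.25 mm
L_eff = 6000.0 mm
Slenderness ratio = L / r = 6000.0 / 13.25 = 452.83 (dimensionless)

452.83 (dimensionless)


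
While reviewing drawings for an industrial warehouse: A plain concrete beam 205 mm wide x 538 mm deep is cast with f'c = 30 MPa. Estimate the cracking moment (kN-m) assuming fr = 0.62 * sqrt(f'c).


fr = 0.62 * sqrt(30) = 0.62 * 5.4772 = 3.3959 MPa
I = 205 * 538^3 / 12 = 2660231563.33 mm^4
y_t = 269.0 mm
M_cr = fr * I / y_t = 3.3959 * 2660231563.33 / 269.0 N-mm
= 33.583 kN-m

33.583 kN-m


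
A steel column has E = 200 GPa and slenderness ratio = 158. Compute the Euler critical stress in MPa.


sigma_cr = pi^2 * E / lambda^2
= 9.8696 * 200000.0 / 158^2
= 9.8696 * 200000.0 / 24964
= 79.0707 MPa

79.0707 MPa


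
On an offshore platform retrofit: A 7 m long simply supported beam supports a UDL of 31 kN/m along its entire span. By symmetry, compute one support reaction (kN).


Total load = w * L = 31 * 7 = 217 kN
By symmetry, each reaction R = total / 2 = 217 / 2 = 108.5 kN

108.5 kN


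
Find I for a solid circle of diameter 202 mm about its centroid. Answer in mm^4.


r = d / 2 = 202 / 2 = 101.0 mm
I = pi * r^4 / 4 = pi * 101.0^4 / 4
= 81728847.83 mm^4

81728847.83 mm^4


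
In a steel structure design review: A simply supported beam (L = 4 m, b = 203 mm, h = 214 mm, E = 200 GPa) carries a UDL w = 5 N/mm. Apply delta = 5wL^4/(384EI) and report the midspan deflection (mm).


I = 203 * 214^3 / 12 = 165789152.67 mm^4
L = 4000.0 mm, w = 5 N/mm, E = 200000.0 MPa
delta = 5 * w * L^4 / (384 * E * I)
= 5 * 5 * 4000.0^4 / (384 * 200000.0 * 165789152.67)
= 0.5026 mm

0.5026 mm


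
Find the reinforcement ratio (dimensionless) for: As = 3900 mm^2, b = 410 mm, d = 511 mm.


rho = As / (b * d)
= 3900 / (410 * 511)
= 3900 / 209510
= 0.018615 (dimensionless)

0.018615 (dimensionless)


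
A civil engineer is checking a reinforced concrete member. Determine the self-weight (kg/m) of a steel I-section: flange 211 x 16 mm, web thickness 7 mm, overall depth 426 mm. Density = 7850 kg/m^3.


A_flanges = 2 * 211 * 16 = 6752 mm^2
A_web = (426 - 2 * 16) * 7 = 2758 mm^2
A_total = 6752 + 2758 = 9510 mm^2 = 0.009510 m^2
Weight = rho * A = 7850 * 0.009510 = 74.6535 kg/m

74.6535 kg/m


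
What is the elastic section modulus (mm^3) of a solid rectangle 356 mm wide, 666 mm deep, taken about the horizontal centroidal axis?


S = b * h^2 / 6
= 356 * 666^2 / 6
= 356 * 443556 / 6
= 26317656.0 mm^3

26317656.0 mm^3


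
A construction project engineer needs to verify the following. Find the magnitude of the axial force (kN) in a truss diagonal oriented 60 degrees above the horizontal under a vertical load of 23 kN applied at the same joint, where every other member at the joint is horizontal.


At the joint, only the diagonal has a vertical component, so vertical equilibrium gives:
F * sin(60) = 23
F = 23 / sin(60)
= 23 / 0.866025
= 26.56 kN

26.56 kN


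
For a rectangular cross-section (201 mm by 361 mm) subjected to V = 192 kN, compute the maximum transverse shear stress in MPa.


A = b * h = 201 * 361 = 72561 mm^2
V = 192 kN = 192000.0 N
tau_max = 1.5 * V / A = 1.5 * 192000.0 / 72561
= 3.9691 MPa

3.9691 MPa


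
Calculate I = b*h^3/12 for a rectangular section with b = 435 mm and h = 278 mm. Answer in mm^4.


I = b * h^3 / 12
= 435 * 278^3 / 12
= 435 * 21484952 / 12
= 778829510.0 mm^4

778829510.0 mm^4


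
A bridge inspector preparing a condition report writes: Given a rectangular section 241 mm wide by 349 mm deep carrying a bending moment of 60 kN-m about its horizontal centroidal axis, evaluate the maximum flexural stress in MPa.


I = b * h^3 / 12 = 241 * 349^3 / 12 = 853713359.08 mm^4
y = h / 2 = 349 / 2 = 174.5 mm
M = 60 kN-m = 60000000.0 N-mm
sigma = M * y / I = 60000000.0 * 174.5 / 853713359.08
= 12.26 MPa

12.26 MPa


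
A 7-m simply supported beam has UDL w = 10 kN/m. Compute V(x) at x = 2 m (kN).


R_A = w * L / 2 = 10 * 7 / 2 = 35.0 kN
V(x) = R_A - w * x = 35.0 - 10 * 2
= 15.0 kN

15.0 kN


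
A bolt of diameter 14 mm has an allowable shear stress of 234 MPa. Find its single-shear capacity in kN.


A = pi * d^2 / 4 = pi * 14^2 / 4 = 153.938 mm^2
V = f_v * A / 1000 = 234 * 153.938 / 1000
= 36.0215 kN

36.0215 kN


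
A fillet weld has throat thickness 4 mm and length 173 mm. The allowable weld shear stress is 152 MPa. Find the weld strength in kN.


Strength = throat * length * allowable stress
= 4 * 173 * 152 N
= 105184 N
= 105.18 kN

105.18 kN


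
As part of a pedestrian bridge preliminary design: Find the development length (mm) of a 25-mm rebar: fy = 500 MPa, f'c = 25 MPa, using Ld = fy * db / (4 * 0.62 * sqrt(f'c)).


Ld = (fy * db) / (4 * 0.62 * sqrt(f'c))
= (500 * 25) / (4 * 0.62 * sqrt(25))
= 12500 / 12.4
= 1008.06 mm

1008.06 mm


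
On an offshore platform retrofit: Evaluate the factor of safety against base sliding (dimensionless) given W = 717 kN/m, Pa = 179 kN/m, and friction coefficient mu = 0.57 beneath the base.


Resisting force = mu * W = 0.57 * 717 = 408.69 kN/m
FOS = Resisting / Driving = 408.69 / 179
= 2.2832 (dimensionless)

2.2832 (dimensionless)


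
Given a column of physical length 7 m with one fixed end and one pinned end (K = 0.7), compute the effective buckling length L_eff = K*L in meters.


L_eff = K * L
= 0.7 * 7
= 4.9 m

4.9 m


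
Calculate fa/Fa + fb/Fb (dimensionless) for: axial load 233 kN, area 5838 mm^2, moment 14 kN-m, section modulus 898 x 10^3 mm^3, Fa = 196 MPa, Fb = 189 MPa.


f_a = P / A = 233000.0 / 5838 = 39.9109 MPa
f_b = M / S = 14000000.0 / 898000.0 = 15.5902 MPa
Ratio = f_a / Fa + f_b / Fb
= 39.9109 / 196 + 15.5902 / 189
= 0.2861 (dimensionless)

0.2861 (dimensionless)


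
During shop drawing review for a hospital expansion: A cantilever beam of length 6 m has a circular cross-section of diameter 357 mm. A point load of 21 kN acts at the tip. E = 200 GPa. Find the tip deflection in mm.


I = pi * d^4 / 64 = pi * 357^4 / 64 = 797338552.09 mm^4
L = 6000.0 mm, P = 21000.0 N, E = 200000.0 MPa
delta = P * L^3 / (3 * E * I)
= 21000.0 * 6000.0^3 / (3 * 200000.0 * 797338552.09)
= 9.4815 mm

9.4815 mm


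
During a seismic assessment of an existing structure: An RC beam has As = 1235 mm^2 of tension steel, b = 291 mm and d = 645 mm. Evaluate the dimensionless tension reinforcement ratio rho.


rho = As / (b * d)
= 1235 / (291 * 645)
= 1235 / 187695
= 0.00658 (dimensionless)

0.00658 (dimensionless)


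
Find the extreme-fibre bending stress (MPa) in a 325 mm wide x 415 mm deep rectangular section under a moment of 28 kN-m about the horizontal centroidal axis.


I = b * h^3 / 12 = 325 * 415^3 / 12 = 1935737239.58 mm^4
y = h / 2 = 415 / 2 = 207.5 mm
M = 28 kN-m = 28000000.0 N-mm
sigma = M * y / I = 28000000.0 * 207.5 / 1935737239.58
= 3.0 MPa

3.0 MPa


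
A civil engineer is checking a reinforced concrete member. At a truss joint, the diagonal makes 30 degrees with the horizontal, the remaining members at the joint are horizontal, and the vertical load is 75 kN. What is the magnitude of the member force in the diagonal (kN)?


At the joint, only the diagonal has a vertical component, so vertical equilibrium gives:
F * sin(30) = 75
F = 75 / sin(30)
= 75 / 0.5
= 150.0 kN

150.0 kN


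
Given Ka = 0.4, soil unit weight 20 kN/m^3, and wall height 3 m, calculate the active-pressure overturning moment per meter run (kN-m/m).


Pa = 0.5 * Ka * gamma * H^2
= 0.5 * 0.4 * 20 * 3^2
= 36.0 kN/m
Arm = H / 3 = 3 / 3 = 1.0 m
Mo = Pa * arm = Pa * H / 3 = 36.0 * 3 / 3 = 36.0 kN-m/m

36.0 kN-m/m


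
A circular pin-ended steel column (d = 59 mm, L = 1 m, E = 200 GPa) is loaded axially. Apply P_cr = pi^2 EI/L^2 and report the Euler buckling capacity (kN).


I = pi * d^4 / 64 = 594809.57 mm^4
L = 1000.0 mm
P_cr = pi^2 * E * I / L^2
= 9.8696 * 200000.0 * 594809.57 / 1000.0^2
= 1174107.02 N = 1174.107 kN

1174.107 kN


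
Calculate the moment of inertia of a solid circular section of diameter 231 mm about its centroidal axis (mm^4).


r = d / 2 = 231 / 2 = 115.5 mm
I = pi * r^4 / 4 = pi * 115.5^4 / 4
= 139771240.06 mm^4

139771240.06 mm^4
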